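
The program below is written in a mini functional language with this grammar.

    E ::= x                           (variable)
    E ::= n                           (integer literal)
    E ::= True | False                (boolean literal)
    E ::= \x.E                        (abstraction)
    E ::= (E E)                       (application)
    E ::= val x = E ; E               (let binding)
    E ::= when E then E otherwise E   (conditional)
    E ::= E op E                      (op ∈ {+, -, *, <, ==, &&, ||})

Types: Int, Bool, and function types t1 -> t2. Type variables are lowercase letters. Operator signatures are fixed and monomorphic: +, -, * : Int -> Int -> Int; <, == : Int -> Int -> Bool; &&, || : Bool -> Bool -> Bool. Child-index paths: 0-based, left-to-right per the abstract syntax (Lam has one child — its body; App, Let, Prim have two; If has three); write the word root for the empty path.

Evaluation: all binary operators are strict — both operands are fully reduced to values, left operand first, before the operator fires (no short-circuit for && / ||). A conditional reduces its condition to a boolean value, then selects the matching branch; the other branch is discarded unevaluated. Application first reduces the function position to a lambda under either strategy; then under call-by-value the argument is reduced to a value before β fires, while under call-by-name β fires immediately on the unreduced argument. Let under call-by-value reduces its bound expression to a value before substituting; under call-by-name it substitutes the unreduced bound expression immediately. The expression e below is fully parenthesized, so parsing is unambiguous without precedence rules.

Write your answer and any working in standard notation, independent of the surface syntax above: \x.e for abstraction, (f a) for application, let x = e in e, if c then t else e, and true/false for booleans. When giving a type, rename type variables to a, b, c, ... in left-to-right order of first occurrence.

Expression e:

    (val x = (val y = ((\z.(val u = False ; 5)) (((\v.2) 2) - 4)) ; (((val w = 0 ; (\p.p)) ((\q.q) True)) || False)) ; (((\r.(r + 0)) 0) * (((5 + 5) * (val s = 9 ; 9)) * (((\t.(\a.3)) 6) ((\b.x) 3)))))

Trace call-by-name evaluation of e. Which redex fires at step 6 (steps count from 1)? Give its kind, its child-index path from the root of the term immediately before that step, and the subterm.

Derivation:
step 0: (let x = (let y = ((\z.(let u = false in 5)) (((\v.2) 2) - 4)) in (((let w = 0 in (\p.p)) ((\q.q) true)) || false)) in (((\r.(r + 0)) 0) * (((5 + 5) * (let s = 9 in 9)) * (((\t.(\a.3)) 6) ((\b.x) 3)))))
step 1: [let@root] (((\r.(r + 0)) 0) * (((5 + 5) * (let s = 9 in 9)) * (((\t.(\a.3)) 6) ((\b.(let y = ((\z.(let u = false in 5)) (((\v.2) 2) - 4)) in (((let w = 0 in (\p.p)) ((\q.q) true)) || false))) 3))))
step 2: [beta@0] ((0 + 0) * (((5 + 5) * (let s = 9 in 9)) * (((\t.(\a.3)) 6) ((\b.(let y = ((\z.(let u = false in 5)) (((\v.2) 2) - 4)) in (((let w = 0 in (\p.p)) ((\q.q) true)) || false))) 3))))
step 3: [delta@0] (0 * (((5 + 5) * (let s = 9 in 9)) * (((\t.(\a.3)) 6) ((\b.(let y = ((\z.(let u = false in 5)) (((\v.2) 2) - 4)) in (((let w = 0 in (\p.p)) ((\q.q) true)) || false))) 3))))
step 4: [delta@1.0.0] (0 * ((10 * (let s = 9 in 9)) * (((\t.(\a.3)) 6) ((\b.(let y = ((\z.(let u = false in 5)) (((\v.2) 2) - 4)) in (((let w = 0 in (\p.p)) ((\q.q) true)) || false))) 3))))
step 5: [let@1.0.1] (0 * ((10 * 9) * (((\t.(\a.3)) 6) ((\b.(let y = ((\z.(let u = false in 5)) (((\v.2) 2) - 4)) in (((let w = 0 in (\p.p)) ((\q.q) true)) || false))) 3))))
step 6: [delta@1.0] (0 * (90 * (((\t.(\a.3)) 6) ((\b.(let y = ((\z.(let u = false in 5)) (((\v.2) 2) - 4)) in (((let w = 0 in (\p.p)) ((\q.q) true)) || false))) 3))))

Answer: delta at 1.0 : (10 * 9)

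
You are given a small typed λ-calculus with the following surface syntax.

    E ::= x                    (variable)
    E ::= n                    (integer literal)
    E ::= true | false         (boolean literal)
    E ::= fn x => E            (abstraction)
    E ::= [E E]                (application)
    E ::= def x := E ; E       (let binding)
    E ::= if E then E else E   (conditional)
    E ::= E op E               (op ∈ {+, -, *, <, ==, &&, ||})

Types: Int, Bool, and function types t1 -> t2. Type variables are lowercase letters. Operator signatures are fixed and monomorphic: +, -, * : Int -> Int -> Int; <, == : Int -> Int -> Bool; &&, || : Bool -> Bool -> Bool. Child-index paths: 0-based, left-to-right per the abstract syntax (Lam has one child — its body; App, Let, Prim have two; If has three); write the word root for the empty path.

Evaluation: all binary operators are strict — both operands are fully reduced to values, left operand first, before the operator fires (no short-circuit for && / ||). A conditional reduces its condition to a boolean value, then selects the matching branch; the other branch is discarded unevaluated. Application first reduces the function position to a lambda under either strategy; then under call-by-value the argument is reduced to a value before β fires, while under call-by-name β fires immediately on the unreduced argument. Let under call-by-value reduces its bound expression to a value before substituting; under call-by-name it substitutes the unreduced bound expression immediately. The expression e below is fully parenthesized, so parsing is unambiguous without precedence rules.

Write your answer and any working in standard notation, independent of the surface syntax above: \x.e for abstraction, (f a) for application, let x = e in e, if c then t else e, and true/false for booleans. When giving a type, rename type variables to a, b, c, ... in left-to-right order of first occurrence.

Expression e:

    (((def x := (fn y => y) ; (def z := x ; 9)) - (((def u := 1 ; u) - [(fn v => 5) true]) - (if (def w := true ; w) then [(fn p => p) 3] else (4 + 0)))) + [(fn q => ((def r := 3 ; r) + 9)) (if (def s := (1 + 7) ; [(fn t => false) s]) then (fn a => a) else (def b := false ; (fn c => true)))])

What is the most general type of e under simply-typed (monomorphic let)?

Trace:
y : a
\y._ : a -> a
let x : a -> a
x : a -> a
let z : a -> a
  unify Int ~ Int
let u : Int
u : Int
  unify Int ~ Int
\v._ : b -> Int
  unify b -> Int ~ Bool -> c
  unify b ~ Bool
  unify Int ~ c
_ _ : Int
  unify Int ~ Int
  unify Int ~ Int
let w : Bool
w : Bool
  unify Bool ~ Bool
p : d
\p._ : d -> d
  unify d -> d ~ Int -> e
  unify d ~ Int
  unify Int ~ e
_ _ : Int
  unify Int ~ Int
  unify Int ~ Int
  unify Int ~ Int
  unify Int ~ Int
  unify Int ~ Int
  unify Int ~ Int
let r : Int
r : Int
  unify Int ~ Int
  unify Int ~ Int
\q._ : f -> Int
  unify Int ~ Int
  unify Int ~ Int
let s : Int
\t._ : g -> Bool
s : Int
  unify g -> Bool ~ Int -> h
  unify g ~ Int
  unify Bool ~ h
_ _ : Bool
  unify Bool ~ Bool
a : i
\a._ : i -> i
let b : Bool
\c._ : j -> Bool
  unify i -> i ~ j -> Bool
  unify i ~ j
  unify j ~ Bool
  unify f -> Int ~ (Bool -> Bool) -> k
  unify f ~ Bool -> Bool
  unify Int ~ k
_ _ : Int
  unify Int ~ Int

Answer: Int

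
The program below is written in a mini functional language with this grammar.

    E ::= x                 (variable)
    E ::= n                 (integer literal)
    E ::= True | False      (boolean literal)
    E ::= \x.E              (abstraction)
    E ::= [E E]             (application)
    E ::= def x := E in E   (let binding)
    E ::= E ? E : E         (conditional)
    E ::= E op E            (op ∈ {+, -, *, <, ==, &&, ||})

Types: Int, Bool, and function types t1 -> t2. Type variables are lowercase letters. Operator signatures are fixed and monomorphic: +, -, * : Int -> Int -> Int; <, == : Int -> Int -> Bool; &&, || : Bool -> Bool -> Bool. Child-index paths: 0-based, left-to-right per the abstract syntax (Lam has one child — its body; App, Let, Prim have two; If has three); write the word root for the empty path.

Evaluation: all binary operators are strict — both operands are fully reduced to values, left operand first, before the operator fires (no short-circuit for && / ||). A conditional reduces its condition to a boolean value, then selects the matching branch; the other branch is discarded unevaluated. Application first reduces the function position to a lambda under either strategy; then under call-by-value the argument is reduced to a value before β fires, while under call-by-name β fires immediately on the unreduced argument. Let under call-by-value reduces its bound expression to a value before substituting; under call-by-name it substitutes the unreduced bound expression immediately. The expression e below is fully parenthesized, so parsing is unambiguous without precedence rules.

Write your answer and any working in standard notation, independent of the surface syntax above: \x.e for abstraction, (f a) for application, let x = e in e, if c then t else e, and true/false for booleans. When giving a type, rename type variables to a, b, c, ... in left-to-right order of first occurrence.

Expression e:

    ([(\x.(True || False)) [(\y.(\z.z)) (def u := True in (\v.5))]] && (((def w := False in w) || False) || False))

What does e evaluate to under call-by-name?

Derivation:
step 0: (((\x.(true || false)) ((\y.(\z.z)) (let u = true in (\v.5)))) && (((let w = false in w) || false) || false))
step 1: [beta@0] ((true || false) && (((let w = false in w) || false) || false))
step 2: [delta@0] (true && (((let w = false in w) || false) || false))
step 3: [let@1.0.0] (true && ((false || false) || false))
step 4: [delta@1.0] (true && (false || false))
step 5: [delta@1] (true && false)
step 6: [delta@root] false

Answer: false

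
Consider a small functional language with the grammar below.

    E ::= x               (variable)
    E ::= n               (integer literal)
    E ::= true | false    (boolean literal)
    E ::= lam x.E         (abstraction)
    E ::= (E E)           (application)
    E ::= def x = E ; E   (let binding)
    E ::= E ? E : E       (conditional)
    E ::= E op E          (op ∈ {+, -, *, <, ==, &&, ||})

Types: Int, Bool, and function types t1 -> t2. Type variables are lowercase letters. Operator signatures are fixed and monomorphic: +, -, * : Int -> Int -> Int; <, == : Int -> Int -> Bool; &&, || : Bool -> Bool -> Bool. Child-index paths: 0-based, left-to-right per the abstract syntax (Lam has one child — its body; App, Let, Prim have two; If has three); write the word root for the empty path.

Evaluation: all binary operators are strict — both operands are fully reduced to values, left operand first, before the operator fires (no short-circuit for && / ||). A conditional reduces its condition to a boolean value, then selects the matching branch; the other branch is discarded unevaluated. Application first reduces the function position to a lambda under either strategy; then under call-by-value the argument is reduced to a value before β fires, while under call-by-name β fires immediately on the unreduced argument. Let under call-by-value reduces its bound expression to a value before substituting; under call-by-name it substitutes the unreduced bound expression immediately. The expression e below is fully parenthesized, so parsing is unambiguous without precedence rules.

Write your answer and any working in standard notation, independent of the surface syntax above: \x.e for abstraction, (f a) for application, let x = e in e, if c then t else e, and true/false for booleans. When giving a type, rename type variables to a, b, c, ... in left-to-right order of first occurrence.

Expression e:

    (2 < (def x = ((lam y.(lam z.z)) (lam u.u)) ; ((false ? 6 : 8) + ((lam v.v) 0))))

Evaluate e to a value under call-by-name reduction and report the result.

Answer: true

Derivation:
step 0: (2 < (let x = ((\y.(\z.z)) (\u.u)) in ((if false then 6 else 8) + ((\v.v) 0))))
step 1: [let@1] (2 < ((if false then 6 else 8) + ((\v.v) 0)))
step 2: [if@1.0] (2 < (8 + ((\v.v) 0)))
step 3: [beta@1.1] (2 < (8 + 0))
step 4: [delta@1] (2 < 8)
step 5: [delta@root] true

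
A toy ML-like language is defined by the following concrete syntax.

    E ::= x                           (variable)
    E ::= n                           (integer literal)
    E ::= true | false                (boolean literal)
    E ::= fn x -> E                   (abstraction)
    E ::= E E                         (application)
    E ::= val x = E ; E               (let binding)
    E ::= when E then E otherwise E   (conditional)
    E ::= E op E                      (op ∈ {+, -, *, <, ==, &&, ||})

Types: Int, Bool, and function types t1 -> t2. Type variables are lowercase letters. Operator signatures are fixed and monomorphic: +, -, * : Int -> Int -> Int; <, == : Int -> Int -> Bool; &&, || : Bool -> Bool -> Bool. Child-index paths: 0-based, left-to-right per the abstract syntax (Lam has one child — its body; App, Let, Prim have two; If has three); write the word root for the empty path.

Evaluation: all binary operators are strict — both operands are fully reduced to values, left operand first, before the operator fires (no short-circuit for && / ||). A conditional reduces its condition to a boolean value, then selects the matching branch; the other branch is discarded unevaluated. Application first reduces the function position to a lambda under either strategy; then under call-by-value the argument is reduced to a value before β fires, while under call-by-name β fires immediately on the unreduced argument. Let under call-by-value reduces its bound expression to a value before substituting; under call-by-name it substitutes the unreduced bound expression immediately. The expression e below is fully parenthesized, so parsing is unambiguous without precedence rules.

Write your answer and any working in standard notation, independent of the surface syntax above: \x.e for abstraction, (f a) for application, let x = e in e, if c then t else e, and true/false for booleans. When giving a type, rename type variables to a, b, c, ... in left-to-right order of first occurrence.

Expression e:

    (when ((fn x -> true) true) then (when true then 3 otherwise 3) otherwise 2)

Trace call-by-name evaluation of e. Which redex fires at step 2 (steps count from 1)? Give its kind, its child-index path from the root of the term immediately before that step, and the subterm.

Answer: if at root : (if true then (if true then 3 else 3) else 2)

Derivation:
step 0: (if ((\x.true) true) then (if true then 3 else 3) else 2)
step 1: [beta@0] (if true then (if true then 3 else 3) else 2)
step 2: [if@root] (if true then 3 else 3)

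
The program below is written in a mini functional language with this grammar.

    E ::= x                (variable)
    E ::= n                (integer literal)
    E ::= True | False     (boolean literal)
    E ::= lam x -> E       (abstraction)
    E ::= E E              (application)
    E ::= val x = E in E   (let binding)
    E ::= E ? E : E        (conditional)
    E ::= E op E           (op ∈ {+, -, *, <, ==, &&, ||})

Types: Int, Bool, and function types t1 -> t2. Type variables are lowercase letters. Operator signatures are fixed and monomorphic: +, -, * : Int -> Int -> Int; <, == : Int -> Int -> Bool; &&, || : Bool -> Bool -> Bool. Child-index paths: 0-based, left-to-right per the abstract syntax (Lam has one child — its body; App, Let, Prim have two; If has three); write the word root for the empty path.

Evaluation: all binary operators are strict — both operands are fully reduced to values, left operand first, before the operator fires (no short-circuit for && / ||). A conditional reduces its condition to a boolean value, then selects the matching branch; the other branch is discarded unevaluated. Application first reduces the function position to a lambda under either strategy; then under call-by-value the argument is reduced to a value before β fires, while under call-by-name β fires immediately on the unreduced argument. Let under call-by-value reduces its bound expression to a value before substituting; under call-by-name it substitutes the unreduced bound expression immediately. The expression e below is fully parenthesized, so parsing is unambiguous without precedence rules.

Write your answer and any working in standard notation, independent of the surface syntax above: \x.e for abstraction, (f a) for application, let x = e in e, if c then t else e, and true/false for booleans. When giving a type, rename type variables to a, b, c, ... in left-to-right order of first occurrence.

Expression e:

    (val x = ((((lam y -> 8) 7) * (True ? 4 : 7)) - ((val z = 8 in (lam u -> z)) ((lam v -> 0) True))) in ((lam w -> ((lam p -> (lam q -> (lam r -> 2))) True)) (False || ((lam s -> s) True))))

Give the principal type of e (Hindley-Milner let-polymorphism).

Derivation:
\y._ : a -> Int
  unify a -> Int ~ Int -> b
  unify a ~ Int
  unify Int ~ b
_ _ : Int
  unify Int ~ Int
  unify Bool ~ Bool
  unify Int ~ Int
  unify Int ~ Int
  unify Int ~ Int
let z : Int
z : Int
\u._ : c -> Int
\v._ : d -> Int
  unify d -> Int ~ Bool -> e
  unify d ~ Bool
  unify Int ~ e
_ _ : Int
  unify c -> Int ~ Int -> f
  unify c ~ Int
  unify Int ~ f
_ _ : Int
  unify Int ~ Int
let x : Int
\r._ : j -> Int
\q._ : i -> j -> Int
\p._ : h -> i -> j -> Int
  unify h -> i -> j -> Int ~ Bool -> k
  unify h ~ Bool
  unify i -> j -> Int ~ k
_ _ : i -> j -> Int
\w._ : g -> i -> j -> Int
  unify Bool ~ Bool
s : l
\s._ : l -> l
  unify l -> l ~ Bool -> m
  unify l ~ Bool
  unify Bool ~ m
_ _ : Bool
  unify Bool ~ Bool
  unify g -> i -> j -> Int ~ Bool -> n
  unify g ~ Bool
  unify i -> j -> Int ~ n
_ _ : i -> j -> Int

Answer: a -> b -> Int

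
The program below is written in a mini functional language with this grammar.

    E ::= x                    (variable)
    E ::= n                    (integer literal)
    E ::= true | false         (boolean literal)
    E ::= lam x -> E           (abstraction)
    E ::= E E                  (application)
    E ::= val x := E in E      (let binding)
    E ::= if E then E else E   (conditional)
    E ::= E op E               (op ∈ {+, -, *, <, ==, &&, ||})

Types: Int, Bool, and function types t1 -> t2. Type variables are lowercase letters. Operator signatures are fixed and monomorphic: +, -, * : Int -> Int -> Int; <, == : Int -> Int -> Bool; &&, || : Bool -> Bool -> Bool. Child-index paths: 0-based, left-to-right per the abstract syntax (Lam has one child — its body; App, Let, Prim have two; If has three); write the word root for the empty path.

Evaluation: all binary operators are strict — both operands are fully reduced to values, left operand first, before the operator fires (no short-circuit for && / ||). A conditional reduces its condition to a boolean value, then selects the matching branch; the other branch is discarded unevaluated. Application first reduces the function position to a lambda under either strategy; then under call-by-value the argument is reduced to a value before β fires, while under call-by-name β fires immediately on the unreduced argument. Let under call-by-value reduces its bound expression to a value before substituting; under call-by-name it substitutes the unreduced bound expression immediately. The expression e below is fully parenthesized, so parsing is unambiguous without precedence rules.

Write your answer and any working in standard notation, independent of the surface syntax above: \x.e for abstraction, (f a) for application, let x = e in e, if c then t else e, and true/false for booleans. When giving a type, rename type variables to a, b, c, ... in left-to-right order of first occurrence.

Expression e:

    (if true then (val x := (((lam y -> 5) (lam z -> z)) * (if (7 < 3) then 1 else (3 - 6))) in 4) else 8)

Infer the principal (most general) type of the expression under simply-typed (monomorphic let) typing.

Trace:
  unify Bool ~ Bool
\y._ : a -> Int
z : b
\z._ : b -> b
  unify a -> Int ~ (b -> b) -> c
  unify a ~ b -> b
  unify Int ~ c
_ _ : Int
  unify Int ~ Int
  unify Int ~ Int
  unify Int ~ Int
  unify Bool ~ Bool
  unify Int ~ Int
  unify Int ~ Int
  unify Int ~ Int
  unify Int ~ Int
let x : Int
  unify Int ~ Int

Answer: Int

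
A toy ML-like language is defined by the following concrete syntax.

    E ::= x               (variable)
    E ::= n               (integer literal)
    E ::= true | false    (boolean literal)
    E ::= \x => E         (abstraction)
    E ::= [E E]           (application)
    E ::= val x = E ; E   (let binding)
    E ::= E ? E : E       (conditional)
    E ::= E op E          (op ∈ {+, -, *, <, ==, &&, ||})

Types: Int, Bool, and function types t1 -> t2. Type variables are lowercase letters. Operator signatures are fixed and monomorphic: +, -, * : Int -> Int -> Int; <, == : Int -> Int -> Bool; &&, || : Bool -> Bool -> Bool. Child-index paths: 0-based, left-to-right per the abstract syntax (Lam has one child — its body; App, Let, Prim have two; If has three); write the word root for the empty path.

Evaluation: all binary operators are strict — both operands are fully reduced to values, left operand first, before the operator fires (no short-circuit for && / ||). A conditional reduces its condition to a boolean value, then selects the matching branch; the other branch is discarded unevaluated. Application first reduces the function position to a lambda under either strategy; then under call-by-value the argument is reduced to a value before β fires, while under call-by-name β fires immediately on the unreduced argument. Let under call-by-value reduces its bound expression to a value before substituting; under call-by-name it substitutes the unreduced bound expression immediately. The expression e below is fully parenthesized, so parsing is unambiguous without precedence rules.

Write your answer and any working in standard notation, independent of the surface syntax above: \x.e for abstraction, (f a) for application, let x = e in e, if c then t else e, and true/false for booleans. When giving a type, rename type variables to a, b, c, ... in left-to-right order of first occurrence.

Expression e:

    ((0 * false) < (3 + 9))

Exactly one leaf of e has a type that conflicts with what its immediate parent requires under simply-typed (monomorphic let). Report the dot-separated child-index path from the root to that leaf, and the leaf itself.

Answer: 0.1 : false

Trace:
  unify Int ~ Int
  unify Bool ~ Int
  FAIL: mismatch Bool ~ Int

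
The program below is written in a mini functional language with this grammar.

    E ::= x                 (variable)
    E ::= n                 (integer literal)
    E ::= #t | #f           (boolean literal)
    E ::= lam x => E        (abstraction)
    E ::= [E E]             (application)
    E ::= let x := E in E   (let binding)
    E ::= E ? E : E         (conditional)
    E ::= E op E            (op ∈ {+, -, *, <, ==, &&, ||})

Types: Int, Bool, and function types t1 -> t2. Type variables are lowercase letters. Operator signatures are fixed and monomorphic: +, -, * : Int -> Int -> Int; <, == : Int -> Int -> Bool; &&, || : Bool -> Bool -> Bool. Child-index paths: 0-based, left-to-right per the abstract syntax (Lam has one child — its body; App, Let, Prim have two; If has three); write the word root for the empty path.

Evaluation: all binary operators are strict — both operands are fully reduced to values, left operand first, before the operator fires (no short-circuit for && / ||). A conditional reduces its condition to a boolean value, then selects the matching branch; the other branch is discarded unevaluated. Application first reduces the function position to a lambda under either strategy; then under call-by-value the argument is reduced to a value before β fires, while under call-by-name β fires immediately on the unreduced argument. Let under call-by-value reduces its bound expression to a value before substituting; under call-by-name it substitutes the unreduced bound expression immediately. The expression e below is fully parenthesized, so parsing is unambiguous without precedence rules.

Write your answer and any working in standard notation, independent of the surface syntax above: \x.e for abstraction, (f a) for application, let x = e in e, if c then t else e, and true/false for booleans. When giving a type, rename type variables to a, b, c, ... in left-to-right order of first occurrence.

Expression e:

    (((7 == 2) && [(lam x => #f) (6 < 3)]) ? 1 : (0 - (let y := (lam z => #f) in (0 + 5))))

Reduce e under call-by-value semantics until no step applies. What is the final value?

Answer: -5

Trace:
step 0: (if ((7 == 2) && ((\x.false) (6 < 3))) then 1 else (0 - (let y = (\z.false) in (0 + 5))))
step 1: [delta@0.0] (if (false && ((\x.false) (6 < 3))) then 1 else (0 - (let y = (\z.false) in (0 + 5))))
step 2: [delta@0.1.1] (if (false && ((\x.false) false)) then 1 else (0 - (let y = (\z.false) in (0 + 5))))
step 3: [beta@0.1] (if (false && false) then 1 else (0 - (let y = (\z.false) in (0 + 5))))
step 4: [delta@0] (if false then 1 else (0 - (let y = (\z.false) in (0 + 5))))
step 5: [if@root] (0 - (let y = (\z.false) in (0 + 5)))
step 6: [let@1] (0 - (0 + 5))
step 7: [delta@1] (0 - 5)
step 8: [delta@root] -5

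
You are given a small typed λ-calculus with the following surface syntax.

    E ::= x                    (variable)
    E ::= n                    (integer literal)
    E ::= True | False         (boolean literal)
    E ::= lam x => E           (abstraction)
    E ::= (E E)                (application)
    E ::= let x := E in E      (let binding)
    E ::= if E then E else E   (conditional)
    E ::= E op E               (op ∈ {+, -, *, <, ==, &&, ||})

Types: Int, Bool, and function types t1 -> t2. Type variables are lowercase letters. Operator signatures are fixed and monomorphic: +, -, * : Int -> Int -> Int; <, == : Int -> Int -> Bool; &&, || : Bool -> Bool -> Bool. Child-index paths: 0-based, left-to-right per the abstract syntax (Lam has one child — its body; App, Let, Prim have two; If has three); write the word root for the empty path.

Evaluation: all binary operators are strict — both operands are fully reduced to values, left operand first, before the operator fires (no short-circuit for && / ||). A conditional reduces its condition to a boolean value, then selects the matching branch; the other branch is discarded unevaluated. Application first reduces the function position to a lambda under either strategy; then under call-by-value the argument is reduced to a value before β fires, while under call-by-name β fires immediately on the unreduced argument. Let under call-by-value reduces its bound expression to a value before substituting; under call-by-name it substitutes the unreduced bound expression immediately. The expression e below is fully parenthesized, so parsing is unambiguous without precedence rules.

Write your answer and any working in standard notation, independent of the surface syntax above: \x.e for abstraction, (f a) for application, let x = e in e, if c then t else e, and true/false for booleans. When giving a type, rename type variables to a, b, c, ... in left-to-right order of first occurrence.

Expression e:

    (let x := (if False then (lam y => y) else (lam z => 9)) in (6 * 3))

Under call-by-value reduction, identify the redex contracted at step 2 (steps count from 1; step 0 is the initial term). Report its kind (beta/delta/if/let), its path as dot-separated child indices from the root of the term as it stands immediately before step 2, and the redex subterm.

Answer: let at root : (let x = (\z.9) in (6 * 3))

Working:
step 0: (let x = (if false then (\y.y) else (\z.9)) in (6 * 3))
step 1: [if@0] (let x = (\z.9) in (6 * 3))
step 2: [let@root] (6 * 3)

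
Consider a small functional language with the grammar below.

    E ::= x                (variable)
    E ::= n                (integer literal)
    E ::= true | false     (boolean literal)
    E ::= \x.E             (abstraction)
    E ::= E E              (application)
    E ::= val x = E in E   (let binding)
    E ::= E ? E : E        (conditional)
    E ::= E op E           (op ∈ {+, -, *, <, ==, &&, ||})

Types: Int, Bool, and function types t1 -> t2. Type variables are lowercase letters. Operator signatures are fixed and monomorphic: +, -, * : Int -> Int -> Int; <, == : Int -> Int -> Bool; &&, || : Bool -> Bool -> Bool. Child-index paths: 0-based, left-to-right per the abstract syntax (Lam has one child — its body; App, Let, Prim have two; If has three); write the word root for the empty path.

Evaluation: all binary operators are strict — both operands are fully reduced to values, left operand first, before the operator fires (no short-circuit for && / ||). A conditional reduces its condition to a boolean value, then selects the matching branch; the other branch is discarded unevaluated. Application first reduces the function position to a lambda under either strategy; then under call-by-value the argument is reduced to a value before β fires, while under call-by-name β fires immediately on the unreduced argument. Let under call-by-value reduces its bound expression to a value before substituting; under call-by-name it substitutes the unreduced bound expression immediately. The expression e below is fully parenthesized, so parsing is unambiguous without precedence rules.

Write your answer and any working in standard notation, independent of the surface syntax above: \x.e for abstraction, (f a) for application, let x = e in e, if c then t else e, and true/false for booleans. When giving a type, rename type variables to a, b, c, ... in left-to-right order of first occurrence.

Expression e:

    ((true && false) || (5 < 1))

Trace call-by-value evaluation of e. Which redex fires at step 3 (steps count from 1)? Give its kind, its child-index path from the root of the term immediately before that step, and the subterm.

Working:
step 0: ((true && false) || (5 < 1))
step 1: [delta@0] (false || (5 < 1))
step 2: [delta@1] (false || false)
step 3: [delta@root] false

Answer: delta at root : (false || false)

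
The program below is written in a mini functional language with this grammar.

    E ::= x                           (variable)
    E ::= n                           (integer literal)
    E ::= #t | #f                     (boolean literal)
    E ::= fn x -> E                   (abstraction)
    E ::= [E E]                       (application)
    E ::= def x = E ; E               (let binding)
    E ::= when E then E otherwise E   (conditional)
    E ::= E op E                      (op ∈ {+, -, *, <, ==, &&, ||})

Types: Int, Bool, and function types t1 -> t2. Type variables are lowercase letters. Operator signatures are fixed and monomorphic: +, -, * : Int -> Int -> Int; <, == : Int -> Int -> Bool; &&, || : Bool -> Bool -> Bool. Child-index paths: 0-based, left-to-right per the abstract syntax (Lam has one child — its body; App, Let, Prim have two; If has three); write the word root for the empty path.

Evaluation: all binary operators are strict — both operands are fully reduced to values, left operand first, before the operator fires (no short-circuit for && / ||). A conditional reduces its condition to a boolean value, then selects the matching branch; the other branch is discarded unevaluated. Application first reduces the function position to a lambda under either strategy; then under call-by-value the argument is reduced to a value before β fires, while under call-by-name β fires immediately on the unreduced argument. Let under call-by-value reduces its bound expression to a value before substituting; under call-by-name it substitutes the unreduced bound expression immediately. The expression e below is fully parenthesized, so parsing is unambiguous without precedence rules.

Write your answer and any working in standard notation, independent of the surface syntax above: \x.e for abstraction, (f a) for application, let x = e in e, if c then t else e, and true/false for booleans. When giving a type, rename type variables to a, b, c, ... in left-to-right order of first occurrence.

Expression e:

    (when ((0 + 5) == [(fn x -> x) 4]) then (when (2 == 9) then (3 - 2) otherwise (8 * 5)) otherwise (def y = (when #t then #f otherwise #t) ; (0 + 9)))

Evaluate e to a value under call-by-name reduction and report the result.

Answer: 9

Derivation:
step 0: (if ((0 + 5) == ((\x.x) 4)) then (if (2 == 9) then (3 - 2) else (8 * 5)) else (let y = (if true then false else true) in (0 + 9)))
step 1: [delta@0.0] (if (5 == ((\x.x) 4)) then (if (2 == 9) then (3 - 2) else (8 * 5)) else (let y = (if true then false else true) in (0 + 9)))
step 2: [beta@0.1] (if (5 == 4) then (if (2 == 9) then (3 - 2) else (8 * 5)) else (let y = (if true then false else true) in (0 + 9)))
step 3: [delta@0] (if false then (if (2 == 9) then (3 - 2) else (8 * 5)) else (let y = (if true then false else true) in (0 + 9)))
step 4: [if@root] (let y = (if true then false else true) in (0 + 9))
step 5: [let@root] (0 + 9)
step 6: [delta@root] 9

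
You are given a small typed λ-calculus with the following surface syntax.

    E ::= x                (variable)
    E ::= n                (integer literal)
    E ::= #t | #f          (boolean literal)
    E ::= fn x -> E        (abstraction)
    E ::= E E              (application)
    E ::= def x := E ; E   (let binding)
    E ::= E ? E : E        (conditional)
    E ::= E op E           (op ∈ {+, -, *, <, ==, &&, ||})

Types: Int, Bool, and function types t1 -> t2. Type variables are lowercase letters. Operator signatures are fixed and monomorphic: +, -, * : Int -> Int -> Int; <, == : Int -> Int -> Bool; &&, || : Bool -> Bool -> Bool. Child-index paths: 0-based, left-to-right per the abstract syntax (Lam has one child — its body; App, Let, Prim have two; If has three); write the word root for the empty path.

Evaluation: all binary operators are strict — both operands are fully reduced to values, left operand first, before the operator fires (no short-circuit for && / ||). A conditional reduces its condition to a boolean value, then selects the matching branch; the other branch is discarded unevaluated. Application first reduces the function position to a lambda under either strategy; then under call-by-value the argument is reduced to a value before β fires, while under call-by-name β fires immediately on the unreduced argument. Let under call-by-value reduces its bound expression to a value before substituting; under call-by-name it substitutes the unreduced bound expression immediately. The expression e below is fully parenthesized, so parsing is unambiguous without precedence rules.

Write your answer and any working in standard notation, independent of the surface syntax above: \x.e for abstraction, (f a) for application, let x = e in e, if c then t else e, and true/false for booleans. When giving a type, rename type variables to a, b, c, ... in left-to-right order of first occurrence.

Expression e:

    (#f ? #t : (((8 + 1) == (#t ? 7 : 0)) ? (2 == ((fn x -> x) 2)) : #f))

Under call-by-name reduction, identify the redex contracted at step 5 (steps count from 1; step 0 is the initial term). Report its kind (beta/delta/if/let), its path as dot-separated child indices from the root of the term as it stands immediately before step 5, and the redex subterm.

Answer: if at root : (if false then (2 == ((\x.x) 2)) else false)

Derivation:
step 0: (if false then true else (if ((8 + 1) == (if true then 7 else 0)) then (2 == ((\x.x) 2)) else false))
step 1: [if@root] (if ((8 + 1) == (if true then 7 else 0)) then (2 == ((\x.x) 2)) else false)
step 2: [delta@0.0] (if (9 == (if true then 7 else 0)) then (2 == ((\x.x) 2)) else false)
step 3: [if@0.1] (if (9 == 7) then (2 == ((\x.x) 2)) else false)
step 4: [delta@0] (if false then (2 == ((\x.x) 2)) else false)
step 5: [if@root] false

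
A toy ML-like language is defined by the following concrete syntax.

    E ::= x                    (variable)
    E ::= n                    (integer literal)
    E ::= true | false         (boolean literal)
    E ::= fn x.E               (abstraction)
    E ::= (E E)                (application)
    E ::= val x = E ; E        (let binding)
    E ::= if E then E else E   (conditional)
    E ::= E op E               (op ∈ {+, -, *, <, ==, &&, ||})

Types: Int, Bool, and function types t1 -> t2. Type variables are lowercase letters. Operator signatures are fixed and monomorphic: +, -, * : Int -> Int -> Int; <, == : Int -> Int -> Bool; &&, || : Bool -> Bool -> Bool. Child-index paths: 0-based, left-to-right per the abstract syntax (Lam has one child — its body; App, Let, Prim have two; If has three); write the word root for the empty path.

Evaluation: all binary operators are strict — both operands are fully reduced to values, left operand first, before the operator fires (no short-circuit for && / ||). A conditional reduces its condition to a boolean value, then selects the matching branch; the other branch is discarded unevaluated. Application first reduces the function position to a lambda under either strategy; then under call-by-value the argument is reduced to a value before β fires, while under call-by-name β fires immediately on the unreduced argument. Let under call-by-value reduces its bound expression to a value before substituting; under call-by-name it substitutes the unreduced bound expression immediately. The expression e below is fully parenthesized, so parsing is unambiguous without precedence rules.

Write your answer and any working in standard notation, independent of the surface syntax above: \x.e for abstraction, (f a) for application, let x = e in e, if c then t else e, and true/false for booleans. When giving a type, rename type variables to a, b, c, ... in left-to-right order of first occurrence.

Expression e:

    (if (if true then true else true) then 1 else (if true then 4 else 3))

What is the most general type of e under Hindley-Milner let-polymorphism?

Answer: Int

Working:
  unify Bool ~ Bool
  unify Bool ~ Bool
  unify Bool ~ Bool
  unify Bool ~ Bool
  unify Int ~ Int
  unify Int ~ Int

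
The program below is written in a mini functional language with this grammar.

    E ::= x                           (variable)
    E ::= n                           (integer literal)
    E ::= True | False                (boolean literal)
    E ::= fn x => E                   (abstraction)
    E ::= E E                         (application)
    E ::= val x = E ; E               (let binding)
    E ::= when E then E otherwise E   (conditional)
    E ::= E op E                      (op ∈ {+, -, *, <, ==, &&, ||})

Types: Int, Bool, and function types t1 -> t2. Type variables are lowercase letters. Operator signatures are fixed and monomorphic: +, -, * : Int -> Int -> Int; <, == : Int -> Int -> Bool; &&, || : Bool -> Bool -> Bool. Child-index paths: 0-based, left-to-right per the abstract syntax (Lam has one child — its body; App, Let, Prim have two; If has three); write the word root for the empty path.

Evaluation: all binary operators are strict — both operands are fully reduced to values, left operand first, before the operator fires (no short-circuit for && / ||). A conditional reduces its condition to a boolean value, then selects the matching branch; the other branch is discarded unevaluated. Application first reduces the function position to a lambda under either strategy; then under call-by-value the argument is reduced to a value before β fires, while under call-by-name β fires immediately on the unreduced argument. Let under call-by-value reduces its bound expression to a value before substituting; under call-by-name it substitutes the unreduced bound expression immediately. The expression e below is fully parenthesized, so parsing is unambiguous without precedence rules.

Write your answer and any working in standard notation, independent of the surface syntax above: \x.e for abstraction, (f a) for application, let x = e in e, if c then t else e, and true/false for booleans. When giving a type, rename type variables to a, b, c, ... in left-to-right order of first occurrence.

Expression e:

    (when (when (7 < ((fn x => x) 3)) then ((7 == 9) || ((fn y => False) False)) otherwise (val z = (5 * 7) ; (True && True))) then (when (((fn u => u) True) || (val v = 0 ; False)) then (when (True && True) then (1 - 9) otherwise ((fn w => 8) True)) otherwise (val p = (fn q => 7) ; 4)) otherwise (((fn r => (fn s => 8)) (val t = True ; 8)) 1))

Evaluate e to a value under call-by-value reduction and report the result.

Derivation:
step 0: (if (if (7 < ((\x.x) 3)) then ((7 == 9) || ((\y.false) false)) else (let z = (5 * 7) in (true && true))) then (if (((\u.u) true) || (let v = 0 in false)) then (if (true && true) then (1 - 9) else ((\w.8) true)) else (let p = (\q.7) in 4)) else (((\r.(\s.8)) (let t = true in 8)) 1))
step 1: [beta@0.0.1] (if (if (7 < 3) then ((7 == 9) || ((\y.false) false)) else (let z = (5 * 7) in (true && true))) then (if (((\u.u) true) || (let v = 0 in false)) then (if (true && true) then (1 - 9) else ((\w.8) true)) else (let p = (\q.7) in 4)) else (((\r.(\s.8)) (let t = true in 8)) 1))
step 2: [delta@0.0] (if (if false then ((7 == 9) || ((\y.false) false)) else (let z = (5 * 7) in (true && true))) then (if (((\u.u) true) || (let v = 0 in false)) then (if (true && true) then (1 - 9) else ((\w.8) true)) else (let p = (\q.7) in 4)) else (((\r.(\s.8)) (let t = true in 8)) 1))
step 3: [if@0] (if (let z = (5 * 7) in (true && true)) then (if (((\u.u) true) || (let v = 0 in false)) then (if (true && true) then (1 - 9) else ((\w.8) true)) else (let p = (\q.7) in 4)) else (((\r.(\s.8)) (let t = true in 8)) 1))
step 4: [delta@0.0] (if (let z = 35 in (true && true)) then (if (((\u.u) true) || (let v = 0 in false)) then (if (true && true) then (1 - 9) else ((\w.8) true)) else (let p = (\q.7) in 4)) else (((\r.(\s.8)) (let t = true in 8)) 1))
step 5: [let@0] (if (true && true) then (if (((\u.u) true) || (let v = 0 in false)) then (if (true && true) then (1 - 9) else ((\w.8) true)) else (let p = (\q.7) in 4)) else (((\r.(\s.8)) (let t = true in 8)) 1))
step 6: [delta@0] (if true then (if (((\u.u) true) || (let v = 0 in false)) then (if (true && true) then (1 - 9) else ((\w.8) true)) else (let p = (\q.7) in 4)) else (((\r.(\s.8)) (let t = true in 8)) 1))
step 7: [if@root] (if (((\u.u) true) || (let v = 0 in false)) then (if (true && true) then (1 - 9) else ((\w.8) true)) else (let p = (\q.7) in 4))
step 8: [beta@0.0] (if (true || (let v = 0 in false)) then (if (true && true) then (1 - 9) else ((\w.8) true)) else (let p = (\q.7) in 4))
step 9: [let@0.1] (if (true || false) then (if (true && true) then (1 - 9) else ((\w.8) true)) else (let p = (\q.7) in 4))
step 10: [delta@0] (if true then (if (true && true) then (1 - 9) else ((\w.8) true)) else (let p = (\q.7) in 4))
step 11: [if@root] (if (true && true) then (1 - 9) else ((\w.8) true))
step 12: [delta@0] (if true then (1 - 9) else ((\w.8) true))
step 13: [if@root] (1 - 9)
step 14: [delta@root] -8

Answer: -8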